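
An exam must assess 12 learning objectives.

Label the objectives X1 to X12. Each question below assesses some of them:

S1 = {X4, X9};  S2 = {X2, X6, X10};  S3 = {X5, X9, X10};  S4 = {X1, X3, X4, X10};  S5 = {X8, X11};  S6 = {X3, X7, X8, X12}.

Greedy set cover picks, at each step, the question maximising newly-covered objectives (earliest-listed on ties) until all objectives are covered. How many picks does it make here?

5

Greedy: pick S4 (covers 4 new) → pick S6 (covers 3 new) → pick S2 (covers 2 new) → pick S3 (covers 2 new) → pick S5 (covers 1 new). Total picks: 5.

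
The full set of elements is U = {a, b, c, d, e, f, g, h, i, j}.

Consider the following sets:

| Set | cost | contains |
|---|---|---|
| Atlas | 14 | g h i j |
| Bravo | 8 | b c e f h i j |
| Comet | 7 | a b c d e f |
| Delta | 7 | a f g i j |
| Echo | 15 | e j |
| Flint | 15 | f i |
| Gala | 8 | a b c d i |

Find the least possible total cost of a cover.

21

Atlas, Comet together cover every element (Atlas ∪ Comet = {a, b, c, d, e, f, g, h, i, j}); total cost 14 + 7 = 21.
The greedy pick Bravo, Comet, Delta costs 22; no covering selection beats 21.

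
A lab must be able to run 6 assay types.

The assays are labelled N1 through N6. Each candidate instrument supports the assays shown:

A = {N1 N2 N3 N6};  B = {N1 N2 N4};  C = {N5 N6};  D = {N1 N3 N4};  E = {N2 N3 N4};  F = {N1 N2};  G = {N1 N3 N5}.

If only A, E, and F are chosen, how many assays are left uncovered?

Union of A, E, F = {N1, N2, N3, N4, N6}.
Not covered: N5 — 1 assay.

1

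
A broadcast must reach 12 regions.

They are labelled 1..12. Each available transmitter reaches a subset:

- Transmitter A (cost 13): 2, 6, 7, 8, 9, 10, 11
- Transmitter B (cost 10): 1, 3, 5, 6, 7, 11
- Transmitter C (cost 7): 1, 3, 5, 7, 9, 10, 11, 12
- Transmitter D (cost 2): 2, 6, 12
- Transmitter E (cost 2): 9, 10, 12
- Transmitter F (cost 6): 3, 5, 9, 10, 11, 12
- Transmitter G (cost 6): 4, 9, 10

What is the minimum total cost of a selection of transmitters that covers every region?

A, C, G together cover every region (A ∪ C ∪ G = {1, 2, 3, 4, 5, 6, 7, 8, 9, 10, 11, 12}); total cost 13 + 7 + 6 = 26.
The greedy pick D, C, G, A costs 28; no covering selection beats 26.

26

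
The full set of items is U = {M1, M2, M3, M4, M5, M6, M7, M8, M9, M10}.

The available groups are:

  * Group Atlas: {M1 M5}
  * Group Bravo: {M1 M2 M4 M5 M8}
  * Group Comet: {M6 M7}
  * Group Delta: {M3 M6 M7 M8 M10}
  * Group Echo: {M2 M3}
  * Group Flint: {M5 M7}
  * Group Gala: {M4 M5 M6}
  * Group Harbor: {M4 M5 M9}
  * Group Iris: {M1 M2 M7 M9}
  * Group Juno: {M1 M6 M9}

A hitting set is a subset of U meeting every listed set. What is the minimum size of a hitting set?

3

H = {M2, M5, M6} meets every group (each contains at least one member of H), and |H| = 3.
The groups Atlas, Comet, Echo are pairwise disjoint, so any hitting set needs a separate item for each — at least 3. Hence 3 is optimal.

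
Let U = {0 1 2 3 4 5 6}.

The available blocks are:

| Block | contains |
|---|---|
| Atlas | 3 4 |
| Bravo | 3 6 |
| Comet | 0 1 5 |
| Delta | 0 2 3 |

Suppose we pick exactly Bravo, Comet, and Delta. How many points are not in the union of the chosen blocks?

Union of Bravo, Comet, Delta = {0, 1, 2, 3, 5, 6}.
Not covered: 4 — 1 point.

1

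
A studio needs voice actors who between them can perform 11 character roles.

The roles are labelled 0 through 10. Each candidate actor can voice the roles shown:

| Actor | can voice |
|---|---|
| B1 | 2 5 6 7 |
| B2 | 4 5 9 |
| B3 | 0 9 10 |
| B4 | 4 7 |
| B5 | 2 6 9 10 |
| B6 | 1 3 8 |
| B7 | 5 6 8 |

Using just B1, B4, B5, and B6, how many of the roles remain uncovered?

1

Union of B1, B4, B5, B6 = {1, 2, 3, 4, 5, 6, 7, 8, 9, 10}.
Not covered: 0 — 1 role.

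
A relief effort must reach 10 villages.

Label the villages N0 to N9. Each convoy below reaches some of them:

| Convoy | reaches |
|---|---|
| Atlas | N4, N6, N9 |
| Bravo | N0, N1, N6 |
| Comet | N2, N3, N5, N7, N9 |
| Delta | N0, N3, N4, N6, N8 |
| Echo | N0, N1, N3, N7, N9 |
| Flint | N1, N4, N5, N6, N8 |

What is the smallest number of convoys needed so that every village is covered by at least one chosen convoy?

Comet and Delta and Echo together: Comet ∪ Delta ∪ Echo = {N0, N1, N2, N3, N4, N5, N6, N7, N8, N9} — every village is covered.
Only Comet contains N2, so Comet is forced; the remaining 5 villages need at least 2 more convoys (each remaining convoy adds at most 4) — so at least 3 convoys are needed, and 3 is optimal.

3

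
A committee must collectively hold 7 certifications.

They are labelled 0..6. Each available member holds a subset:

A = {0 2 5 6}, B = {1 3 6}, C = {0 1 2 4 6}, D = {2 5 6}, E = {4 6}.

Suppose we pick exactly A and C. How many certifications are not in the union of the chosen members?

1

Union of A, C = {0, 1, 2, 4, 5, 6}.
Not covered: 3 — 1 certification.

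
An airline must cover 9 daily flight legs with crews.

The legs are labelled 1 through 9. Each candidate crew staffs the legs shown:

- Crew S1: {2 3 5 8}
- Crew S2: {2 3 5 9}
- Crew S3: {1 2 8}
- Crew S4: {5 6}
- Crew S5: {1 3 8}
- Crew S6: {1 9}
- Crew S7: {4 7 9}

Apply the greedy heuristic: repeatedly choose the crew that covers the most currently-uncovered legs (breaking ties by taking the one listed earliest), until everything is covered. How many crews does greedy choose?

Greedy: pick S1 (covers 4 new) → pick S7 (covers 3 new) → pick S3 (covers 1 new) → pick S4 (covers 1 new). Total picks: 4.

4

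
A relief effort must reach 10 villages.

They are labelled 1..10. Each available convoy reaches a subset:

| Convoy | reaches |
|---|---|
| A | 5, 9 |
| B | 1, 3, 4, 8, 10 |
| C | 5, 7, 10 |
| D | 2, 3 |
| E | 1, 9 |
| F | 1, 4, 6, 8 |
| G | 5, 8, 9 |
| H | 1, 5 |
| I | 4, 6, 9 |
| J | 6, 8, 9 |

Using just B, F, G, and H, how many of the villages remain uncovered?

Union of B, F, G, H = {1, 3, 4, 5, 6, 8, 9, 10}.
Not covered: 2, 7 — 2 villages.

2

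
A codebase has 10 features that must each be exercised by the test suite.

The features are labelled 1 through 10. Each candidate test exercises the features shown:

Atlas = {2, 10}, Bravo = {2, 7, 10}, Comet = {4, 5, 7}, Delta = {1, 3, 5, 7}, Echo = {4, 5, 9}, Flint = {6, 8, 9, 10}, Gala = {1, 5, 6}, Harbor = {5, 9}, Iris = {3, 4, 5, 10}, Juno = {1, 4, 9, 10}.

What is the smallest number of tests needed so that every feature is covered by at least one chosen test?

Take {Bravo, Comet, Delta, Flint}. Their union is {1, 2, 3, 4, 5, 6, 7, 8, 9, 10}, which is all 10 features.
No 3 of the 10 tests cover everything (all 120 combinations miss at least one feature), so 4 is optimal.

4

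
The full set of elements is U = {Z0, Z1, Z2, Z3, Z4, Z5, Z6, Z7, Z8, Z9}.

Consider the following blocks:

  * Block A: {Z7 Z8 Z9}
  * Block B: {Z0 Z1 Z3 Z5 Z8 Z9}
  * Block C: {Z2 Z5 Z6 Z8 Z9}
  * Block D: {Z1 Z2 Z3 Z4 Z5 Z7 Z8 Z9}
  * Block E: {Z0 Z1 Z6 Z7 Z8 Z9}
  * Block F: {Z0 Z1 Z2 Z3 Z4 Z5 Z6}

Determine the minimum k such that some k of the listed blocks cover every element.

2

D and F cover everything between them: the union {Z0, Z1, Z2, Z3, Z4, Z5, Z6, Z7, Z8, Z9} is all of U.
No single block has all 10 elements (the largest, D, has 8), so 2 is optimal.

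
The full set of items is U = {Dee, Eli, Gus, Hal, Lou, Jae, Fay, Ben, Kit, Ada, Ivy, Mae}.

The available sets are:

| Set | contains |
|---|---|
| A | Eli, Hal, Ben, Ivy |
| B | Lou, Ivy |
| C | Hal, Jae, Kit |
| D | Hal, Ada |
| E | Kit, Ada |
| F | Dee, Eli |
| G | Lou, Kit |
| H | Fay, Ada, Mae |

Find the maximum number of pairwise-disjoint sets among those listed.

4

B, C, F, H are pairwise disjoint (B={Lou,Ivy}; C={Hal,Jae,Kit}; F={Dee,Eli}; H={Fay,Ada,Mae}).
Every remaining set overlaps one of these, and no 5 of the listed sets are pairwise disjoint, so 4 is the maximum.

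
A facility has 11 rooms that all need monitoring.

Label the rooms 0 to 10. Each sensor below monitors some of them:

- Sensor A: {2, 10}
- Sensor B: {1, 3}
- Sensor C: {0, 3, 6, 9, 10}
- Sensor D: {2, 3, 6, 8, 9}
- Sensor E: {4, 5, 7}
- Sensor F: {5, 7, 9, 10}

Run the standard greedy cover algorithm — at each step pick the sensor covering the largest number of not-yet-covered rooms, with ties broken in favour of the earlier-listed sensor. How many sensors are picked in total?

4

Greedy: pick C (covers 5 new) → pick E (covers 3 new) → pick D (covers 2 new) → pick B (covers 1 new). Total picks: 4.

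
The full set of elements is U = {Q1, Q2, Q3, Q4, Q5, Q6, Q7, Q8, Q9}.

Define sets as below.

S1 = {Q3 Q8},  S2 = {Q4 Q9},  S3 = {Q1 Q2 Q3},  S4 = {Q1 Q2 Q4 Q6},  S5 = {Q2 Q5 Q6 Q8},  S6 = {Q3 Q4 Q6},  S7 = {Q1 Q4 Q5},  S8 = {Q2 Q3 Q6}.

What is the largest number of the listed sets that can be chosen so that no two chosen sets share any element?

2

S1, S2 are pairwise disjoint (S1={Q3,Q8}; S2={Q4,Q9}).
Every remaining set overlaps one of these, and no 3 of the listed sets are pairwise disjoint, so 2 is the maximum.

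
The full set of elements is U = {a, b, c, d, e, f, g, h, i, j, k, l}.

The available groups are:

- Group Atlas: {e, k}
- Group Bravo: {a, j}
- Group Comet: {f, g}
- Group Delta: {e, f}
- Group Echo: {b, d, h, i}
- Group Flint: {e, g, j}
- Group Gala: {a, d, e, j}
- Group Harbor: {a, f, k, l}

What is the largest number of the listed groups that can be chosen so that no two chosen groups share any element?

4

Atlas, Bravo, Comet, Echo are pairwise disjoint (Atlas={e,k}; Bravo={a,j}; Comet={f,g}; Echo={b,d,h,i}).
Every remaining group overlaps one of these, and no 5 of the listed groups are pairwise disjoint, so 4 is the maximum.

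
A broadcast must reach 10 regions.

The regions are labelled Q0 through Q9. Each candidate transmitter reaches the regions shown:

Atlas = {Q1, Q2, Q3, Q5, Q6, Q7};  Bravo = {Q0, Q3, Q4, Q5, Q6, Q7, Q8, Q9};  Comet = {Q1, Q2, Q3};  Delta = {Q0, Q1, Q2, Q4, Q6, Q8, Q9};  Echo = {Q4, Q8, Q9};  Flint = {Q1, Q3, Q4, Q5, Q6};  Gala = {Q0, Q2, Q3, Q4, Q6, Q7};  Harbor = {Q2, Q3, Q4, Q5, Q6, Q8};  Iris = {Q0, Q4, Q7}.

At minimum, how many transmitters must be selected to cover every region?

Take {Atlas, Bravo}. Their union is {Q0, Q1, Q2, Q3, Q4, Q5, Q6, Q7, Q8, Q9}, which is all 10 regions.
No single transmitter has all 10 regions (the largest, Bravo, has 8), so 2 is optimal.

2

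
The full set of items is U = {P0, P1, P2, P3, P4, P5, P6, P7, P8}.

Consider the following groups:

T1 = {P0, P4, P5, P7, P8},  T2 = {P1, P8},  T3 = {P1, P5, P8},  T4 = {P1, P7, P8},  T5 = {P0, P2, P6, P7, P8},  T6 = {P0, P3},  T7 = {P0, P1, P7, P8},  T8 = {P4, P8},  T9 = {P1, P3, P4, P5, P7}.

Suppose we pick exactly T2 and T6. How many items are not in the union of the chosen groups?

Union of T2, T6 = {P0, P1, P3, P8}.
Not covered: P2, P4, P5, P6, P7 — 5 items.

5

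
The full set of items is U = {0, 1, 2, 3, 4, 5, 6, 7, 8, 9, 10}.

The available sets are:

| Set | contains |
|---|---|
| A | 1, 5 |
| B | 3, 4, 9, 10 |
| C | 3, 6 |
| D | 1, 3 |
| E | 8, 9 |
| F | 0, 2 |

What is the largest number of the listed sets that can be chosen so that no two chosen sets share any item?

4

A, C, E, F are pairwise disjoint (A={1,5}; C={3,6}; E={8,9}; F={0,2}).
Every remaining set overlaps one of these, and no 5 of the listed sets are pairwise disjoint, so 4 is the maximum.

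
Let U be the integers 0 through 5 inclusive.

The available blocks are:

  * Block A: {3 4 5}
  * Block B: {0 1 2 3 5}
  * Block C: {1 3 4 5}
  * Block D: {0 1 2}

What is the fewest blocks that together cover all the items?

2

Take {A, D}. Their union is {0, 1, 2, 3, 4, 5}, which is all 6 items.
No single block has all 6 items (the largest, B, has 5), so 2 is optimal.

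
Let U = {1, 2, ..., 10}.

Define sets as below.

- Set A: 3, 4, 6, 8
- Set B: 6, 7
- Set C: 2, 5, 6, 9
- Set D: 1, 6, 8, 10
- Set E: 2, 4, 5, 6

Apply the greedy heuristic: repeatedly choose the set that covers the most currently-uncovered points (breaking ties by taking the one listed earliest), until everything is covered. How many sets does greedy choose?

4

Greedy: pick A (covers 4 new) → pick C (covers 3 new) → pick D (covers 2 new) → pick B (covers 1 new). Total picks: 4.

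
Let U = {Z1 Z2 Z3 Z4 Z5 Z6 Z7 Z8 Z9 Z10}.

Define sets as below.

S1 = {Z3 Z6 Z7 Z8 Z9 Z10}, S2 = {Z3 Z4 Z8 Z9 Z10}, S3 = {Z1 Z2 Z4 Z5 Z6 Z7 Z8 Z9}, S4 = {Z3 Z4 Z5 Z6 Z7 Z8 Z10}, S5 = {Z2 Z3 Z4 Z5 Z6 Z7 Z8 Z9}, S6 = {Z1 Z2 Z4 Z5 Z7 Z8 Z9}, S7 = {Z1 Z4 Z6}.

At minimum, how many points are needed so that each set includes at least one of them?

2

H = {Z4, Z8} meets every set (each contains at least one member of H), and |H| = 2.
No single point lies in every set, so at least 2 are needed and 2 is optimal.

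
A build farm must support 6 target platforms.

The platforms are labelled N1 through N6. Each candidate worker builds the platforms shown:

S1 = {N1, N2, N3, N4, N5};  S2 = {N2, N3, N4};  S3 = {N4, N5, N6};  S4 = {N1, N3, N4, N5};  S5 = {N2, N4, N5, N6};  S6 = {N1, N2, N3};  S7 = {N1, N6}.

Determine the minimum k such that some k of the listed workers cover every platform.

2

Take {S4, S5}. Their union is {N1, N2, N3, N4, N5, N6}, which is all 6 platforms.
No single worker has all 6 platforms (the largest, S1, has 5), so 2 is optimal.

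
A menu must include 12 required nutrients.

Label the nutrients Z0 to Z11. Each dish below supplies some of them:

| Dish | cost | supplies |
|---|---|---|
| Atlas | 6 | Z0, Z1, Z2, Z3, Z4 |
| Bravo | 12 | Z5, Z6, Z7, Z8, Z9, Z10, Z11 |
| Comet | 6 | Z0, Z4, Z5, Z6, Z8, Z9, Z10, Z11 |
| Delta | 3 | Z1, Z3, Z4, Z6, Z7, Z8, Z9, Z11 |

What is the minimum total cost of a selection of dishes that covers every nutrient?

Atlas, Comet, Delta together cover every nutrient (Atlas ∪ Comet ∪ Delta = {Z0, Z1, Z2, Z3, Z4, Z5, Z6, Z7, Z8, Z9, Z10, Z11}); total cost 6 + 6 + 3 = 15.
No covering selection has total cost below 15.

15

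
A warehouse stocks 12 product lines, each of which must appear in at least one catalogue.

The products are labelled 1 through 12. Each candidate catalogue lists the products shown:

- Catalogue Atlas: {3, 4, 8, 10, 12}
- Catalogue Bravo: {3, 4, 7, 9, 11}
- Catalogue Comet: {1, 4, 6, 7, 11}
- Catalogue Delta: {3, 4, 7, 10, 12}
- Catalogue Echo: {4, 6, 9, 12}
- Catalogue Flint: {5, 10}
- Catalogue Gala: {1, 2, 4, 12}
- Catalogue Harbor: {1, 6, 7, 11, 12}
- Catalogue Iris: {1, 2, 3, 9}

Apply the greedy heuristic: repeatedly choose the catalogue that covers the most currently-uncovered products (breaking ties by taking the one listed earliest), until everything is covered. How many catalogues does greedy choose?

Greedy: pick Atlas (covers 5 new) → pick Comet (covers 4 new) → pick Iris (covers 2 new) → pick Flint (covers 1 new). Total picks: 4.

4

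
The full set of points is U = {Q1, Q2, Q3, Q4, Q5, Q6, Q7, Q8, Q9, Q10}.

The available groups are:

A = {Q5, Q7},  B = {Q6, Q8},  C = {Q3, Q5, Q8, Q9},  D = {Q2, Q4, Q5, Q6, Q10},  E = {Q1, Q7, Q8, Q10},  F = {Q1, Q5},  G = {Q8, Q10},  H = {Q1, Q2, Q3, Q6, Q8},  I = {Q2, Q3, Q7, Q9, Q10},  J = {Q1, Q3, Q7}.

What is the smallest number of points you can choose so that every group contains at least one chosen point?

The 3 points {Q5, Q7, Q8} hit every group.
The groups B, F, I are pairwise disjoint, so any hitting set needs a separate point for each — at least 3. Hence 3 is optimal.

3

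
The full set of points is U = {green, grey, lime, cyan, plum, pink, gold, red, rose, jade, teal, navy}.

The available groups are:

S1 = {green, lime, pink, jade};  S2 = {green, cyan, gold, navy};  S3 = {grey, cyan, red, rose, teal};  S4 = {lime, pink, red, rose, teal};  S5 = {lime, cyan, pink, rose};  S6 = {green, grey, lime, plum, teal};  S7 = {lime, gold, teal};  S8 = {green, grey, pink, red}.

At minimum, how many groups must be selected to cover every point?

4

S1, S2, S4, and S6 cover everything between them: the union {green, grey, lime, cyan, plum, pink, gold, red, rose, jade, teal, navy} is all of U.
Only S6 contains plum, so S6 is forced; the remaining 7 points need at least 3 more groups (each remaining group adds at most 3) — so at least 4 groups are needed, and 4 is optimal.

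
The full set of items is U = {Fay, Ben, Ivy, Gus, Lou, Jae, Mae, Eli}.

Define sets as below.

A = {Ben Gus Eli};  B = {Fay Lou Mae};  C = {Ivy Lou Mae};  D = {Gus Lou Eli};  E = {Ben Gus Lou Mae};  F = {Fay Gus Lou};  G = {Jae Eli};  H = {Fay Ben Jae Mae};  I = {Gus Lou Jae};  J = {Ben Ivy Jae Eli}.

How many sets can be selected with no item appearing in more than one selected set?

2

F, G are pairwise disjoint (F={Fay,Gus,Lou}; G={Jae,Eli}).
Every remaining set overlaps one of these, and no 3 of the listed sets are pairwise disjoint, so 2 is the maximum.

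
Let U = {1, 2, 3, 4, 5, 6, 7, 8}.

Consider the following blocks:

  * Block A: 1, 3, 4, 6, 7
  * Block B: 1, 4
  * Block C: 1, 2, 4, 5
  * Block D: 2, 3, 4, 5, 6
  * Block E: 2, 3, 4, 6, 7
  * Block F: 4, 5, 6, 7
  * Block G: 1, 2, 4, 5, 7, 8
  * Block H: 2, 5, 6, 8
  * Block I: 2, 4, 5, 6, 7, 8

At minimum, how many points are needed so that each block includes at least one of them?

The 2 points {2, 4} hit every block.
The blocks B, H are pairwise disjoint, so any hitting set needs a separate point for each — at least 2. Hence 2 is optimal.

2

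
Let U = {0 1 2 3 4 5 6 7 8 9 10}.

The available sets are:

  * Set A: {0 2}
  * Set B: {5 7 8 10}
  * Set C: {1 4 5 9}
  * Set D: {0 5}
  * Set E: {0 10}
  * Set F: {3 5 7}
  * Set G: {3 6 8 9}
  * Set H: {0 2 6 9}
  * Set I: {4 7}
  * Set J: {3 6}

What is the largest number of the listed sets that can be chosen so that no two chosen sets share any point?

3

E, I, J are pairwise disjoint (E={0,10}; I={4,7}; J={3,6}).
Every remaining set overlaps one of these, and no 4 of the listed sets are pairwise disjoint, so 3 is the maximum.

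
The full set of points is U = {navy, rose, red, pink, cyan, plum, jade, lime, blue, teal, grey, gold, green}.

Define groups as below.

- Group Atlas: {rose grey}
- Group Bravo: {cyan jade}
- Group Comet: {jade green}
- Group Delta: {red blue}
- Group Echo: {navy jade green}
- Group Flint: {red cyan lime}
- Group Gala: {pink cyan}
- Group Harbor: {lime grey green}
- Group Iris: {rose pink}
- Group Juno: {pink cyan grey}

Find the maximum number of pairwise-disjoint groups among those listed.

Bravo, Delta, Harbor, Iris are pairwise disjoint (Bravo={cyan,jade}; Delta={red,blue}; Harbor={lime,grey,green}; Iris={rose,pink}).
Every remaining group overlaps one of these, and no 5 of the listed groups are pairwise disjoint, so 4 is the maximum.

4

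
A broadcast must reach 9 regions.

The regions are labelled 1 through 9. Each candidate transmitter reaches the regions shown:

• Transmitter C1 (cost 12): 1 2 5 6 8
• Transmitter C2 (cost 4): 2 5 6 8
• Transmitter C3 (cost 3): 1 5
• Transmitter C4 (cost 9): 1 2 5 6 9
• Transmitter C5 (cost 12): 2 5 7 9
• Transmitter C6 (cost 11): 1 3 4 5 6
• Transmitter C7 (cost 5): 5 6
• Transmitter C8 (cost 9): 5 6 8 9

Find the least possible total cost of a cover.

27

C2, C5, C6 together cover every region (C2 ∪ C5 ∪ C6 = {1, 2, 3, 4, 5, 6, 7, 8, 9}); total cost 4 + 12 + 11 = 27.
The greedy pick C2, C3, C6, C5 costs 30; no covering selection beats 27.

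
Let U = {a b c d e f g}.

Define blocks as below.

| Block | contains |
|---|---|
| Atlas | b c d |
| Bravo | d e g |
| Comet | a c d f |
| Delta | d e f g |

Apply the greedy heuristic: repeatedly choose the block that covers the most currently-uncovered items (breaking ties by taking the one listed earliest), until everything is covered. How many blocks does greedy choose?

Greedy: pick Comet (covers 4 new) → pick Bravo (covers 2 new) → pick Atlas (covers 1 new). Total picks: 3.

3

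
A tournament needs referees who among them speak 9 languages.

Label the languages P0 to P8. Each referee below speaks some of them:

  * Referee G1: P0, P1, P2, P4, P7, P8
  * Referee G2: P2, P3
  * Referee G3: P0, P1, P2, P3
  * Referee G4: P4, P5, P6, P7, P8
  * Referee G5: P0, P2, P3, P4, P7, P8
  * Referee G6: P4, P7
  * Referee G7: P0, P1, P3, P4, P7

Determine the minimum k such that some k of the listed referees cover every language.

2

Take {G3, G4}. Their union is {P0, P1, P2, P3, P4, P5, P6, P7, P8}, which is all 9 languages.
No single referee has all 9 languages (the largest, G1, has 6), so 2 is optimal.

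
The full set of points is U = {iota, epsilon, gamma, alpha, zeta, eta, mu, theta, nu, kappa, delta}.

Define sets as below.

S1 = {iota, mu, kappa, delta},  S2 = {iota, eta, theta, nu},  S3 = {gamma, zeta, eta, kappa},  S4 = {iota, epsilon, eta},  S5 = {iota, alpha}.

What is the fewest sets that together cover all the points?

S1, S2, S3, S4, and S5 cover everything between them: the union {iota, epsilon, gamma, alpha, zeta, eta, mu, theta, nu, kappa, delta} is all of U.
No 4 of the 5 sets cover everything (all 5 combinations miss at least one point), so 5 is optimal.

5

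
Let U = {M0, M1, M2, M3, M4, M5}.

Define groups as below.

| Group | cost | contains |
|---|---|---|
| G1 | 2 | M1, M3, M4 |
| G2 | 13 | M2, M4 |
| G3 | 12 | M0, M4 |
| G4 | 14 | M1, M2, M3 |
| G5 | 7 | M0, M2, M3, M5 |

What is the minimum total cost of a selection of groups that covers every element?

G1, G5 together cover every element (G1 ∪ G5 = {M0, M1, M2, M3, M4, M5}); total cost 2 + 7 = 9.
No covering selection has total cost below 9.

9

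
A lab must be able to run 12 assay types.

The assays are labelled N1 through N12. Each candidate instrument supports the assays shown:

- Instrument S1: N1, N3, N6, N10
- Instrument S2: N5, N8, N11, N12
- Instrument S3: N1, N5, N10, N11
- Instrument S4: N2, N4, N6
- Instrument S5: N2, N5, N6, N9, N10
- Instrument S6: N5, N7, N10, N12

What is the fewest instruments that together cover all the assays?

5

Take {S1, S2, S4, S5, S6}. Their union is {N1, N2, N3, N4, N5, N6, N7, N8, N9, N10, N11, N12}, which is all 12 assays.
No 4 of the 6 instruments cover everything (all 15 combinations miss at least one assay), so 5 is optimal.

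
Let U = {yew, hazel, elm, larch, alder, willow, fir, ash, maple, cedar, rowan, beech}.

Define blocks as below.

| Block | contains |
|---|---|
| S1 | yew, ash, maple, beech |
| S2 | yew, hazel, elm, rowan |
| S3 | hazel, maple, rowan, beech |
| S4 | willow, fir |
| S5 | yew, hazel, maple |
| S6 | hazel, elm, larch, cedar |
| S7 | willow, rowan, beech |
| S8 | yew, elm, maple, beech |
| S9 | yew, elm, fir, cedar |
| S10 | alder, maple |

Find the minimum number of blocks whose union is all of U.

5

S1 and S2 and S4 and S6 and S10 together: S1 ∪ S2 ∪ S4 ∪ S6 ∪ S10 = {yew, hazel, elm, larch, alder, willow, fir, ash, maple, cedar, rowan, beech} — every point is covered.
No 4 of the 10 blocks cover everything (all 210 combinations miss at least one point), so 5 is optimal.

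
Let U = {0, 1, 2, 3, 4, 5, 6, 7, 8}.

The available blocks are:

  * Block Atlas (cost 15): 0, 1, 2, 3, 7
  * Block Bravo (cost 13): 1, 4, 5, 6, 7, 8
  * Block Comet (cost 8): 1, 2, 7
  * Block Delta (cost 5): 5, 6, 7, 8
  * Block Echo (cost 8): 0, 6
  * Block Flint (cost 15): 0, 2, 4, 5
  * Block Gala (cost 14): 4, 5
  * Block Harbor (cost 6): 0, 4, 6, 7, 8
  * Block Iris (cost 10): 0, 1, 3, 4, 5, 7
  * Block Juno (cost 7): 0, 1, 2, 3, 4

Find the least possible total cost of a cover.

12

Delta, Juno together cover every element (Delta ∪ Juno = {0, 1, 2, 3, 4, 5, 6, 7, 8}); total cost 5 + 7 = 12.
The greedy pick Harbor, Juno, Delta costs 18; no covering selection beats 12.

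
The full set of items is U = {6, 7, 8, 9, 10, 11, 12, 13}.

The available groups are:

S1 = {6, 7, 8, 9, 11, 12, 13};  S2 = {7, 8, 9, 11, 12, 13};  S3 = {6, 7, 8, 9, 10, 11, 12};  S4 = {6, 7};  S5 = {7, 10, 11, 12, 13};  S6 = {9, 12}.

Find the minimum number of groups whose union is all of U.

S3 and S5 together: S3 ∪ S5 = {6, 7, 8, 9, 10, 11, 12, 13} — every item is covered.
No single group has all 8 items (the largest, S1, has 7), so 2 is optimal.

2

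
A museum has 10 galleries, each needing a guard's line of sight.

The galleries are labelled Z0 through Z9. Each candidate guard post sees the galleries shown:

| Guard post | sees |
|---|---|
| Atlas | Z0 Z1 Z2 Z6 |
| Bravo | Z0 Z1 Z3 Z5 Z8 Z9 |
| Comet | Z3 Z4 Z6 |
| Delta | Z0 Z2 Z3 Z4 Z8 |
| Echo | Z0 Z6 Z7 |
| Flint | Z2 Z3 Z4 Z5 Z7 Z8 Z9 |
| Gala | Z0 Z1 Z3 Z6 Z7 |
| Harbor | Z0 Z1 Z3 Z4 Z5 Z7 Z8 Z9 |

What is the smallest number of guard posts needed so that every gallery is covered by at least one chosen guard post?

2

Atlas and Harbor together: Atlas ∪ Harbor = {Z0, Z1, Z2, Z3, Z4, Z5, Z6, Z7, Z8, Z9} — every gallery is covered.
No single guard post has all 10 galleries (the largest, Harbor, has 8), so 2 is optimal.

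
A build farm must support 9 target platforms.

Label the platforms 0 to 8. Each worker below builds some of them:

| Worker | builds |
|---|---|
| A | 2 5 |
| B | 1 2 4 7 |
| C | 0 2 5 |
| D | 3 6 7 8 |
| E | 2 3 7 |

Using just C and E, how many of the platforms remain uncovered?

4

Union of C, E = {0, 2, 3, 5, 7}.
Not covered: 1, 4, 6, 8 — 4 platforms.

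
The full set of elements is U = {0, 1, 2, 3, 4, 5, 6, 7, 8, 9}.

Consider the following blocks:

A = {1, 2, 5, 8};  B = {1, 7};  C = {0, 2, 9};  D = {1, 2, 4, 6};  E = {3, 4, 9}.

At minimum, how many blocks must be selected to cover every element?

A and B and C and D and E together: A ∪ B ∪ C ∪ D ∪ E = {0, 1, 2, 3, 4, 5, 6, 7, 8, 9} — every element is covered.
No 4 of the 5 blocks cover everything (all 5 combinations miss at least one element), so 5 is optimal.

5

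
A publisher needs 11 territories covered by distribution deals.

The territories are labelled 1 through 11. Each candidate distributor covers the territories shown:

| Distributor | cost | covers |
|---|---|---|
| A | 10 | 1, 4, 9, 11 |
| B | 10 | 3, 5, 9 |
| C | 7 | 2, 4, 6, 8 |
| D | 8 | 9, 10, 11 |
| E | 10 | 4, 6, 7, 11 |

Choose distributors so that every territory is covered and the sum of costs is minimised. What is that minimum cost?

A, B, C, D, E together cover every territory (A ∪ B ∪ C ∪ D ∪ E = {1, 2, 3, 4, 5, 6, 7, 8, 9, 10, 11}); total cost 10 + 10 + 7 + 8 + 10 = 45.
No covering selection has total cost below 45.

45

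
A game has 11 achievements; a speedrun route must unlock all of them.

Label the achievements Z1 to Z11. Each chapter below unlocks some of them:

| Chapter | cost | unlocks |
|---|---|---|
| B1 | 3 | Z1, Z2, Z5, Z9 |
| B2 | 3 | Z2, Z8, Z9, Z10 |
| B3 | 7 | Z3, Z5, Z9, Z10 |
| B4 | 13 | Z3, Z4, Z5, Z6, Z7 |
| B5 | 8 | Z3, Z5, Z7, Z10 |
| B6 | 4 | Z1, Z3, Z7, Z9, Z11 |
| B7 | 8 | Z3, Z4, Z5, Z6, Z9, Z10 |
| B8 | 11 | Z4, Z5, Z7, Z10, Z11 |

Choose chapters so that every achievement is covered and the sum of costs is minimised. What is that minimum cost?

15

B2, B6, B7 together cover every achievement (B2 ∪ B6 ∪ B7 = {Z1, Z2, Z3, Z4, Z5, Z6, Z7, Z8, Z9, Z10, Z11}); total cost 3 + 4 + 8 = 15.
The greedy pick B1, B6, B2, B7 costs 18; no covering selection beats 15.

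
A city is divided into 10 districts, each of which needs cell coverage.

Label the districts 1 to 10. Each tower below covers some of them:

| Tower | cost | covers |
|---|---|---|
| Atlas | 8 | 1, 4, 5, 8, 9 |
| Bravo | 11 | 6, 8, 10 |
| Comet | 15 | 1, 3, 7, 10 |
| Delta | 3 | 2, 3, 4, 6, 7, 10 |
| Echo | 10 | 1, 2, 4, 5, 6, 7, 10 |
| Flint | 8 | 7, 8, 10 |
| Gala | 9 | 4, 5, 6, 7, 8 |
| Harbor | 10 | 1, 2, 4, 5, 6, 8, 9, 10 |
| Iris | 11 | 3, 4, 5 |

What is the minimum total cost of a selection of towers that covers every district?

Atlas, Delta together cover every district (Atlas ∪ Delta = {1, 2, 3, 4, 5, 6, 7, 8, 9, 10}); total cost 8 + 3 = 11.
No covering selection has total cost below 11.

11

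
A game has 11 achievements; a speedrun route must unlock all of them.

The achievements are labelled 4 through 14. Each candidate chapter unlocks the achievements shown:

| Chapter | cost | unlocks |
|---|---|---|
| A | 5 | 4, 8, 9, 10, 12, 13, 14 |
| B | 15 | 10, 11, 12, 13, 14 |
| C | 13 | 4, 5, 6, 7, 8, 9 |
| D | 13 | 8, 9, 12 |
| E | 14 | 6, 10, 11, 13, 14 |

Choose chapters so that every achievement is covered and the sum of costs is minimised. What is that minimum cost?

B, C together cover every achievement (B ∪ C = {4, 5, 6, 7, 8, 9, 10, 11, 12, 13, 14}); total cost 15 + 13 = 28.
The greedy pick A, C, E costs 32; no covering selection beats 28.

28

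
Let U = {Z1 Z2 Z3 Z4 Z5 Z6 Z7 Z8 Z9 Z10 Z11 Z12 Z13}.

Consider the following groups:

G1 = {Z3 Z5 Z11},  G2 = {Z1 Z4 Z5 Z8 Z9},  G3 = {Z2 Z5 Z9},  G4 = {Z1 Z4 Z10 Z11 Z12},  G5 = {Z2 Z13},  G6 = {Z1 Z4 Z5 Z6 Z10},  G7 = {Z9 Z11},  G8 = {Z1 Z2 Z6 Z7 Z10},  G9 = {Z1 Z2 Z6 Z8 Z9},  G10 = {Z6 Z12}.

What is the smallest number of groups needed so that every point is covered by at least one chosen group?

5

Take {G1, G2, G4, G5, G8}. Their union is {Z1, Z2, Z3, Z4, Z5, Z6, Z7, Z8, Z9, Z10, Z11, Z12, Z13}, which is all 13 points.
No 4 of the 10 groups cover everything (all 210 combinations miss at least one point), so 5 is optimal.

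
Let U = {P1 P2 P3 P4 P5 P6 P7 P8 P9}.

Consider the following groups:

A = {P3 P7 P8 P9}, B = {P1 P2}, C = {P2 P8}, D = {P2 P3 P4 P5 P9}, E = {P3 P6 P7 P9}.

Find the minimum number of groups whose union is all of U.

A and B and D and E together: A ∪ B ∪ D ∪ E = {P1, P2, P3, P4, P5, P6, P7, P8, P9} — every item is covered.
No 3 of the 5 groups cover everything (all 10 combinations miss at least one item), so 4 is optimal.

4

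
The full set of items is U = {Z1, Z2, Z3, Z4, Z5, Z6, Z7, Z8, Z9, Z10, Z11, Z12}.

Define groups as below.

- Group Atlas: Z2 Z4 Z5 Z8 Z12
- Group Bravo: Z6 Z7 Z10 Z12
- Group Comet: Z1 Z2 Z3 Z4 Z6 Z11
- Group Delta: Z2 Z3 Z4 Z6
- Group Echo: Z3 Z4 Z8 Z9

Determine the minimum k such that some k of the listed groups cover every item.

4

Atlas and Bravo and Comet and Echo together: Atlas ∪ Bravo ∪ Comet ∪ Echo = {Z1, Z2, Z3, Z4, Z5, Z6, Z7, Z8, Z9, Z10, Z11, Z12} — every item is covered.
No 3 of the 5 groups cover everything (all 10 combinations miss at least one item), so 4 is optimal.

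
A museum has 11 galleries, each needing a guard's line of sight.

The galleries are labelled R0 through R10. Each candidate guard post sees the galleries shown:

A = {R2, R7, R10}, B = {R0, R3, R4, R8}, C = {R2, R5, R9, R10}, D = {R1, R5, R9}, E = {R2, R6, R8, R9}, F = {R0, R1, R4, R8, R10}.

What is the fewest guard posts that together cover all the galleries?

A and B and D and E together: A ∪ B ∪ D ∪ E = {R0, R1, R2, R3, R4, R5, R6, R7, R8, R9, R10} — every gallery is covered.
No 3 of the 6 guard posts cover everything (all 20 combinations miss at least one gallery), so 4 is optimal.

4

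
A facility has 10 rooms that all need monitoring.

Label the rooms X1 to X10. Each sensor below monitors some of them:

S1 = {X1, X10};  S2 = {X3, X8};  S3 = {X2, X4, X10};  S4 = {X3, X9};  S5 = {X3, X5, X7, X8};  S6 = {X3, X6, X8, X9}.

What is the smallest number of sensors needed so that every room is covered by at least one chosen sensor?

Take {S1, S3, S5, S6}. Their union is {X1, X2, X3, X4, X5, X6, X7, X8, X9, X10}, which is all 10 rooms.
No 3 of the 6 sensors cover everything (all 20 combinations miss at least one room), so 4 is optimal.

4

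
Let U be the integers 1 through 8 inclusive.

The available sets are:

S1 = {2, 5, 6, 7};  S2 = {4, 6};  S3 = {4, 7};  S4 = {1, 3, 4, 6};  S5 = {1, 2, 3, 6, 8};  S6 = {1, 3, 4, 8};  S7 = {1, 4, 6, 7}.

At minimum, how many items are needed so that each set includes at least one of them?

2

H = {4, 6} meets every set (each contains at least one member of H), and |H| = 2.
The sets S1, S6 are pairwise disjoint, so any hitting set needs a separate item for each — at least 2. Hence 2 is optimal.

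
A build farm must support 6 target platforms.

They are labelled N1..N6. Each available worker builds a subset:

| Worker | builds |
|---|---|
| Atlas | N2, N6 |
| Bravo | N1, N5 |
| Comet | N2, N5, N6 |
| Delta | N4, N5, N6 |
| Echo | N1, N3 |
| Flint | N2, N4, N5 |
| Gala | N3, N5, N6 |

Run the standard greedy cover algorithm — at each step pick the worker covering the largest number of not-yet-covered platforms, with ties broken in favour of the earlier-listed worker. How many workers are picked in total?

3

Greedy: pick Comet (covers 3 new) → pick Echo (covers 2 new) → pick Delta (covers 1 new). Total picks: 3.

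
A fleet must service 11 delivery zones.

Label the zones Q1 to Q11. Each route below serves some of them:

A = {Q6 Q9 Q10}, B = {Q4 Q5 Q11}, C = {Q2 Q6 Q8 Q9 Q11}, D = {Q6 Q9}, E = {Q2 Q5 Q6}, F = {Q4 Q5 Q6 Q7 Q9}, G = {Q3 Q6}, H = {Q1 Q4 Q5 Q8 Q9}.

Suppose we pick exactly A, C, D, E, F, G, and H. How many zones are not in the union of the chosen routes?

Union of A, C, D, E, F, G, H = {Q1, Q2, Q3, Q4, Q5, Q6, Q7, Q8, Q9, Q10, Q11} — that's every zone, so 0 are uncovered.

0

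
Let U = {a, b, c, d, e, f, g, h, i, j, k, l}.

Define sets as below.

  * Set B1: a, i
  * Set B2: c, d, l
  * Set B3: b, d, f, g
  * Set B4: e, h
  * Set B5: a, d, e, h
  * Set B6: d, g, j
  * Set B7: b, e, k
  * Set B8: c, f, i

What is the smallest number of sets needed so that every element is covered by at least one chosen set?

B2 and B5 and B6 and B7 and B8 together: B2 ∪ B5 ∪ B6 ∪ B7 ∪ B8 = {a, b, c, d, e, f, g, h, i, j, k, l} — every element is covered.
No 4 of the 8 sets cover everything (all 70 combinations miss at least one element), so 5 is optimal.

5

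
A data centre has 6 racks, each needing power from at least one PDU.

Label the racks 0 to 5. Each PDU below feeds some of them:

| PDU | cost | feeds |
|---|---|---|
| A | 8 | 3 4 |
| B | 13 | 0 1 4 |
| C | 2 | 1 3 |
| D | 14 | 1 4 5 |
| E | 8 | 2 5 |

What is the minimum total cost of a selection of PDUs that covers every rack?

B, C, E together cover every rack (B ∪ C ∪ E = {0, 1, 2, 3, 4, 5}); total cost 13 + 2 + 8 = 23.
No covering selection has total cost below 23.

23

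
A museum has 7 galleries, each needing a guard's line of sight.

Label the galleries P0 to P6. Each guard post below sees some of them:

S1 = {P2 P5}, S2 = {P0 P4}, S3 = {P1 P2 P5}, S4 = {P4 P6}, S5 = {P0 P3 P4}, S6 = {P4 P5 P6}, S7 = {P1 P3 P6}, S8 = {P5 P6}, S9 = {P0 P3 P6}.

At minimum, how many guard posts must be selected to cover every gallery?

3

Take {S3, S5, S9}. Their union is {P0, P1, P2, P3, P4, P5, P6}, which is all 7 galleries.
Each guard post has at most 3 galleries, and 2·3 = 6 < 7 — so at least 3 guard posts are needed, and 3 is optimal.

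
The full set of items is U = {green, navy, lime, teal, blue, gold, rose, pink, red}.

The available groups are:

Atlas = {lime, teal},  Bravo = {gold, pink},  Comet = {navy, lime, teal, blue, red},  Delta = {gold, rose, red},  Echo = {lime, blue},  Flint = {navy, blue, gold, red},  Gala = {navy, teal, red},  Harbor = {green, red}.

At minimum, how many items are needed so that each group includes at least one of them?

Take H = {lime, pink, red}. Each listed group contains at least one of these, so H is a hitting set of size 3.
The groups Bravo, Echo, Gala are pairwise disjoint, so any hitting set needs a separate item for each — at least 3. Hence 3 is optimal.

3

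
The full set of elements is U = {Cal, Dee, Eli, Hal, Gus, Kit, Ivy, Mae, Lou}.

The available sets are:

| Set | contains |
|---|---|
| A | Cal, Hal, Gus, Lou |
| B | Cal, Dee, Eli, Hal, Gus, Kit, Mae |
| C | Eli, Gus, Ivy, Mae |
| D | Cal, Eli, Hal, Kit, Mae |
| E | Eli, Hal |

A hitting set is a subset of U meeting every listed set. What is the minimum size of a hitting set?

Take H = {Hal, Ivy}. Each listed set contains at least one of these, so H is a hitting set of size 2.
No single element lies in every set, so at least 2 are needed and 2 is optimal.

2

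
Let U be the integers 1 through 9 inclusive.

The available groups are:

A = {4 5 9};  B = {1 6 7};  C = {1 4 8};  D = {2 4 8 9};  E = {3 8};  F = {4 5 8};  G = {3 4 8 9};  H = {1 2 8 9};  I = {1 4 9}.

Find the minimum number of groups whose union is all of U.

A, B, G, and H cover everything between them: the union {1, 2, 3, 4, 5, 6, 7, 8, 9} is all of U.
No 3 of the 9 groups cover everything (all 84 combinations miss at least one point), so 4 is optimal.

4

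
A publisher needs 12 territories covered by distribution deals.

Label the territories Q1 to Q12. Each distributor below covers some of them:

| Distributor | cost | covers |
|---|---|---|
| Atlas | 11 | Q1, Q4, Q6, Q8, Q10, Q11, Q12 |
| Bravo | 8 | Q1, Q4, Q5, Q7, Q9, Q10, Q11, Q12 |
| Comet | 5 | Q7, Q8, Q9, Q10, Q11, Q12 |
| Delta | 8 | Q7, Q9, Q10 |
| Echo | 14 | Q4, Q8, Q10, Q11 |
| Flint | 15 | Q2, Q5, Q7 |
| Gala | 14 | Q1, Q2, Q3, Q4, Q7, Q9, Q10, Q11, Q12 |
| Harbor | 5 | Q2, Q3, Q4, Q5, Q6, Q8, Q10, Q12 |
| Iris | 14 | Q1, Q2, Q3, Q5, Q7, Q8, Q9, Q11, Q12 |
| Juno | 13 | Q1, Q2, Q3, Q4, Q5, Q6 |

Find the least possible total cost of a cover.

13

Bravo, Harbor together cover every territory (Bravo ∪ Harbor = {Q1, Q2, Q3, Q4, Q5, Q6, Q7, Q8, Q9, Q10, Q11, Q12}); total cost 8 + 5 = 13.
The greedy pick Harbor, Comet, Bravo costs 18; no covering selection beats 13.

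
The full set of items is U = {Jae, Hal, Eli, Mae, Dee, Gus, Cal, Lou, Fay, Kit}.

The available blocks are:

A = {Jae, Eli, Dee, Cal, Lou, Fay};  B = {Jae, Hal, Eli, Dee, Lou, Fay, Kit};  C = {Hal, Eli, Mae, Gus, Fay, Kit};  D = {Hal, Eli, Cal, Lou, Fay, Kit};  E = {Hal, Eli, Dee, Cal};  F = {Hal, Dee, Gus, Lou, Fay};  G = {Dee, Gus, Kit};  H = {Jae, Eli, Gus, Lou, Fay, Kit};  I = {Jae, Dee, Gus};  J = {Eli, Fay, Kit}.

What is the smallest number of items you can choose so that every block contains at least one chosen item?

T = {Eli, Gus} meets every block (each contains at least one member of T), and |T| = 2.
The blocks D, I are pairwise disjoint, so any hitting set needs a separate item for each — at least 2. Hence 2 is optimal.

2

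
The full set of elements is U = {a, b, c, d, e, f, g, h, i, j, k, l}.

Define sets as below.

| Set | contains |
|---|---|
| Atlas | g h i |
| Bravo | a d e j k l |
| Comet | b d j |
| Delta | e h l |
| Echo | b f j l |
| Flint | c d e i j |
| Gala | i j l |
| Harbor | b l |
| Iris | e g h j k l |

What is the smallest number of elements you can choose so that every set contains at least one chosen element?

3

Take T = {h, j, l}. Each listed set contains at least one of these, so T is a hitting set of size 3.
No choice of 2 elements meets every set, so 3 is the minimum.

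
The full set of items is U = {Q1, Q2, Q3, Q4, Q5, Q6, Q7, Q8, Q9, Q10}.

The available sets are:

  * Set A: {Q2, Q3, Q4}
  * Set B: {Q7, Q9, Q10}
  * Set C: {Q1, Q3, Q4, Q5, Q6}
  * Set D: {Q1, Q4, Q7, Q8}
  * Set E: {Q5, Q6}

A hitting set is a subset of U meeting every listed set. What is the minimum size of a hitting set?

Take H = {Q4, Q5, Q9}. Each listed set contains at least one of these, so H is a hitting set of size 3.
The sets A, B, E are pairwise disjoint, so any hitting set needs a separate item for each — at least 3. Hence 3 is optimal.

3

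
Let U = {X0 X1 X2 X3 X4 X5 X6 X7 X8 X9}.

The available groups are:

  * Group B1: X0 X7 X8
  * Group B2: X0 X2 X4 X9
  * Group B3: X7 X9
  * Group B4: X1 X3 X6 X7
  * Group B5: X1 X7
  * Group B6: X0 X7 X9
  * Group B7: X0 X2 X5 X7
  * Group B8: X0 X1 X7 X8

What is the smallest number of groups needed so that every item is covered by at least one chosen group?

4

Take {B1, B2, B4, B7}. Their union is {X0, X1, X2, X3, X4, X5, X6, X7, X8, X9}, which is all 10 items.
No 3 of the 8 groups cover everything (all 56 combinations miss at least one item), so 4 is optimal.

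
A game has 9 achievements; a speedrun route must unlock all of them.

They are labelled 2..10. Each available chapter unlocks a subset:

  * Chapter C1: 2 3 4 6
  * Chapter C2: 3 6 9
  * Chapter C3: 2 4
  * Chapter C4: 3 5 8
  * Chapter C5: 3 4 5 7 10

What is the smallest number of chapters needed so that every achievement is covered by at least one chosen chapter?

C1 and C2 and C4 and C5 together: C1 ∪ C2 ∪ C4 ∪ C5 = {2, 3, 4, 5, 6, 7, 8, 9, 10} — every achievement is covered.
No 3 of the 5 chapters cover everything (all 10 combinations miss at least one achievement), so 4 is optimal.

4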